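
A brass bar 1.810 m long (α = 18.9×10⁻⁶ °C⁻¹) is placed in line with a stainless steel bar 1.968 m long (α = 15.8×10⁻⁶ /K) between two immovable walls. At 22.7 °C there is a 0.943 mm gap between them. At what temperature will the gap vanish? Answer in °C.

T = 37.1 °C

Gap closes when ΔL₁ + ΔL₂ = 0.943 mm = 9.43×10⁻⁴ m
(α₁L₁ + α₂L₂)ΔT = g
α₁L₁ + α₂L₂ = 18.9×10⁻⁶×1.810 + 15.8×10⁻⁶×1.968 = 6.53034×10⁻⁵ m/K
ΔT = 9.43×10⁻⁴ / 6.53034×10⁻⁵ = 14.440 K
T = 22.7 + 14.440 = 37.140 °C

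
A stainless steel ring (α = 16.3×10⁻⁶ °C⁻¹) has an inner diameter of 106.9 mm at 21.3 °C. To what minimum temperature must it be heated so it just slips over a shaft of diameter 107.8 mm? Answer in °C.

Required Δd = 107.8 − 106.9 = 0.9 mm
Δd = αd₀ΔT ⇒ ΔT = Δd/(αd₀) = 0.9 / (16.3×10⁻⁶ × 106.9) = 516.51 K
T_min = 21.3 + 516.51 = 537.81 °C

T = 538 °C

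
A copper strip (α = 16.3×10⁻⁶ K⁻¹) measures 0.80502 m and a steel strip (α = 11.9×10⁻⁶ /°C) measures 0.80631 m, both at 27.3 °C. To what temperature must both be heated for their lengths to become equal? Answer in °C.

Equal length when α₁L₁ΔT − α₂L₂ΔT = L₂ − L₁ = 1.29×10⁻³ m
α₁L₁ = 1.3121826×10⁻⁵, α₂L₂ = 9.595089×10⁻⁶ → Δ(αL) = 3.526737×10⁻⁶ m/K
ΔT = 1.29×10⁻³ / 3.526737×10⁻⁶ = 365.777 K, so T = 27.3 + 365.777 = 393.077 °C

T = 393.1 °C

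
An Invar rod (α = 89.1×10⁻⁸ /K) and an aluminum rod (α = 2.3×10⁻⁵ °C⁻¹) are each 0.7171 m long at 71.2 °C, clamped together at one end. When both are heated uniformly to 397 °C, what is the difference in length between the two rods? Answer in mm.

5.17 mm

ΔT = 325.8 K
Invar: ΔL = 89.1×10⁻⁸ × 0.7171 m × 325.8 = 2.0817×10⁻⁴ m = 0.20817 mm
aluminum: ΔL = 2.3×10⁻⁵ × 0.7171 m × 325.8 = 5.3735×10⁻³ m = 5.3735 mm
difference = 5.3735 − 0.20817 = 5.16533 mm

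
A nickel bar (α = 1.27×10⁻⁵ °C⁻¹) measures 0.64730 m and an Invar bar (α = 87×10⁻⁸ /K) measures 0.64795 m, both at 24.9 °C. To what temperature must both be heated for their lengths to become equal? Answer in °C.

Equal length when α₁L₁ΔT − α₂L₂ΔT = L₂ − L₁ = 6.50×10⁻⁴ m
α₁L₁ = 8.22071×10⁻⁶, α₂L₂ = 5.637165×10⁻⁷ → Δ(αL) = 7.6569935×10⁻⁶ m/K
ΔT = 6.50×10⁻⁴ / 7.6569935×10⁻⁶ = 84.890 K, so T = 24.9 + 84.890 = 109.790 °C

T = 109.8 °C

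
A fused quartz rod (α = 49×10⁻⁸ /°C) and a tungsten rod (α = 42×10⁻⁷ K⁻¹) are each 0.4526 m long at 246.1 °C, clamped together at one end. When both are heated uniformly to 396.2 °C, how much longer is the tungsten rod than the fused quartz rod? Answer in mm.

ΔT = 150.1 K
fused quartz: ΔL = 49×10⁻⁸ × 0.4526 m × 150.1 = 3.3288×10⁻⁵ m = 0.033288 mm
tungsten: ΔL = 42×10⁻⁷ × 0.4526 m × 150.1 = 2.8533×10⁻⁴ m = 0.28533 mm
difference = 0.28533 − 0.033288 = 0.252042 mm

0.252 mm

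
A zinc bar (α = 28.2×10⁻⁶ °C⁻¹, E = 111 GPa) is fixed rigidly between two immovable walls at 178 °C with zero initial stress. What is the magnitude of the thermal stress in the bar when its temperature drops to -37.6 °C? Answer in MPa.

Fully constrained: the free strain ε = αΔT is blocked, so σ = Eε = EαΔT.
|ΔT| = 215.6 K
σ = 111×10⁹ × 28.2×10⁻⁶ × 215.6 = 6.75×10⁸ Pa

σ = 675 MPa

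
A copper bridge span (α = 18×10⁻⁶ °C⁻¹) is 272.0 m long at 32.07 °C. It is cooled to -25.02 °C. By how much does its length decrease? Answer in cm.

ΔL = 28.0 cm

|ΔT| = |-25.02 − 32.07| = 57.09 K
ΔL = αL₀ΔT = (18×10⁻⁶)(272.0)(57.09) = 2.80×10⁻¹ m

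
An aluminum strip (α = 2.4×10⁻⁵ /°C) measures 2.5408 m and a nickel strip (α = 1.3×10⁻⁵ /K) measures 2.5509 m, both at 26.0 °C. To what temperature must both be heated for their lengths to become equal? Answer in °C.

Equal length when α₁L₁ΔT − α₂L₂ΔT = L₂ − L₁ = 1.01×10⁻² m
α₁L₁ = 6.09792×10⁻⁵, α₂L₂ = 3.31617×10⁻⁵ → Δ(αL) = 2.78175×10⁻⁵ m/K
ΔT = 1.01×10⁻² / 2.78175×10⁻⁵ = 363.081 K, so T = 26.0 + 363.081 = 389.081 °C

T = 389.1 °C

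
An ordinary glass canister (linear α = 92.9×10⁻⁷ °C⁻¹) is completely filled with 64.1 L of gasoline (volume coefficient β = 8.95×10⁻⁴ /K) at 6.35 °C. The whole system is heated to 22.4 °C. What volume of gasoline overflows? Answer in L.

0.892 L

The canister also expands: β_container ≈ 3α = 2.787×10⁻⁵ /K
Net overflow = V₀(β_liq − 3α_cont)ΔT
β − 3α = 8.95×10⁻⁴ − 2.787×10⁻⁵ = 8.6713×10⁻⁴ /K; ΔT = 16.05 K
ΔV = 64.1 × 8.6713×10⁻⁴ × 16.05 = 0.892 L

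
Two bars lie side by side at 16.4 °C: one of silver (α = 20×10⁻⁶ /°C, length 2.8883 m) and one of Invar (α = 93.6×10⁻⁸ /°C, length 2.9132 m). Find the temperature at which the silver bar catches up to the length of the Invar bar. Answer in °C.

T = 468.8 °C

L₁(1 + α₁ΔT) = L₂(1 + α₂ΔT) ⇒ ΔT = (L₂ − L₁)/(α₁L₁ − α₂L₂)
L₂ − L₁ = 2.9132 − 2.8883 = 2.49×10⁻² m
α₁L₁ − α₂L₂ = 20×10⁻⁶×2.8883 − 93.6×10⁻⁸×2.9132 = 5.50392448×10⁻⁵ m/K
ΔT = 2.49×10⁻² / 5.50392448×10⁻⁵ = 452.404 K
T = 16.4 + 452.404 = 468.804 °C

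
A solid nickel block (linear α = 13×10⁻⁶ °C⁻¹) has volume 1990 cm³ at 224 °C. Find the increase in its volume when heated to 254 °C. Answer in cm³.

ΔV = 2.33 cm³

Isotropic solid: β ≈ 3α = 3.9×10⁻⁵ /K; ΔT = 30 K
ΔV = 3αV₀ΔT = 3(13×10⁻⁶)(1990)(30) = 2.33 cm³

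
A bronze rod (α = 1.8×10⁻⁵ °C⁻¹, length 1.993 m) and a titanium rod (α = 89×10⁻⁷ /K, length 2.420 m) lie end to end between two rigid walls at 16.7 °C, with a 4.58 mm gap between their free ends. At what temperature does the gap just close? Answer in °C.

α₁L₁ = 3.5874×10⁻⁵ m/K, α₂L₂ = 2.1538×10⁻⁵ m/K → total 5.7412×10⁻⁵ m/K
ΔT = g/(α₁L₁+α₂L₂) = 4.58×10⁻³ / 5.7412×10⁻⁵ = 79.774 K
T = 16.7 + 79.774 = 96.474 °C

T = 96.5 °C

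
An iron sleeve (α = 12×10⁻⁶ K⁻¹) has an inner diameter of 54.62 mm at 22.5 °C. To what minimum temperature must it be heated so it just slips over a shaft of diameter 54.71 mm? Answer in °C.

Required Δd = 54.71 − 54.62 = 0.09 mm
Δd = αd₀ΔT ⇒ ΔT = Δd/(αd₀) = 0.09 / (12×10⁻⁶ × 54.62) = 137.31 K
T_min = 22.5 + 137.31 = 159.81 °C

T = 160 °C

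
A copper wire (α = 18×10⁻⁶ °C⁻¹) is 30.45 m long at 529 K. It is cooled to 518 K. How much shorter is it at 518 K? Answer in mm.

|ΔT| = |518 − 529| = 11 K
ΔL = αL₀ΔT = (18×10⁻⁶)(30.45)(11) = 6.03×10⁻³ m

ΔL = 6.03 mm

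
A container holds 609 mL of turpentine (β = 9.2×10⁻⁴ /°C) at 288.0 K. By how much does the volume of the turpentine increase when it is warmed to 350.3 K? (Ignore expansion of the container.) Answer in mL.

|ΔT| = |350.3 − 288.0| = 62.3 K
ΔV = βV₀ΔT = (9.2×10⁻⁴)(609)(62.3) = 34.9 mL

ΔV = 34.9 mL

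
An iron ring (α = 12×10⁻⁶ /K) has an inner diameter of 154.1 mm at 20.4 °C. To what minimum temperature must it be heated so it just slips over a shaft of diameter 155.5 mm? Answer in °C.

Required Δd = 155.5 − 154.1 = 1.4 mm
Δd = αd₀ΔT ⇒ ΔT = Δd/(αd₀) = 1.4 / (12×10⁻⁶ × 154.1) = 757.08 K
T_min = 20.4 + 757.08 = 777.48 °C

T = 777 °C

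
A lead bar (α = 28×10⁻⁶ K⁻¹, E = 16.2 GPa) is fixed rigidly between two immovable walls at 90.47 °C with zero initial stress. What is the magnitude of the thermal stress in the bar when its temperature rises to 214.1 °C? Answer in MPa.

σ = 56.1 MPa

Fully constrained: the free strain ε = αΔT is blocked, so σ = Eε = EαΔT.
|ΔT| = 123.63 K
σ = 16.2×10⁹ × 28×10⁻⁶ × 123.63 = 5.61×10⁷ Pa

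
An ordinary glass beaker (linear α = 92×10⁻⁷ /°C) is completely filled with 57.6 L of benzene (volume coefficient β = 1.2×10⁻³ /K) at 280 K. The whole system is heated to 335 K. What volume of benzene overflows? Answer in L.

3.71 L

The beaker also expands: β_container ≈ 3α = 2.76×10⁻⁵ /K
Net overflow = V₀(β_liq − 3α_cont)ΔT
β − 3α = 1.20×10⁻³ − 2.76×10⁻⁵ = 1.1724×10⁻³ /K; ΔT = 55 K
ΔV = 57.6 × 1.1724×10⁻³ × 55 = 3.71 L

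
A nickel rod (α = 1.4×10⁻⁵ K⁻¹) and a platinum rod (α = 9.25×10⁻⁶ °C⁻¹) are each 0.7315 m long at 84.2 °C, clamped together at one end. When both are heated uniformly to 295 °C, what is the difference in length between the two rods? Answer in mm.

0.732 mm

ΔT = 210.8 K
nickel: ΔL = 1.4×10⁻⁵ × 0.7315 m × 210.8 = 2.1588×10⁻³ m = 2.1588 mm
platinum: ΔL = 9.25×10⁻⁶ × 0.7315 m × 210.8 = 1.4264×10⁻³ m = 1.4264 mm
difference = 2.1588 − 1.4264 = 0.7324 mm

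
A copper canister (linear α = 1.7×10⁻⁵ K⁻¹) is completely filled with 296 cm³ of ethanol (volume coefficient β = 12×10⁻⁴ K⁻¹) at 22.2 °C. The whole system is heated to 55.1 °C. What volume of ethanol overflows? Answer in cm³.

11.2 cm³

The canister also expands: β_container ≈ 3α = 5.1×10⁻⁵ /K
Net overflow = V₀(β_liq − 3α_cont)ΔT
β − 3α = 1.20×10⁻³ − 5.1×10⁻⁵ = 1.149×10⁻³ /K; ΔT = 32.9 K
ΔV = 296 × 1.149×10⁻³ × 32.9 = 11.2 cm³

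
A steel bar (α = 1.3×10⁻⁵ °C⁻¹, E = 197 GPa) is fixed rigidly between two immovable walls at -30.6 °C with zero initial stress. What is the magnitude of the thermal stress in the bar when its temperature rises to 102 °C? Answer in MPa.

Fully constrained: the free strain ε = αΔT is blocked, so σ = Eε = EαΔT.
|ΔT| = 132.6 K
σ = 197×10⁹ × 1.3×10⁻⁵ × 132.6 = 3.40×10⁸ Pa

σ = 340 MPa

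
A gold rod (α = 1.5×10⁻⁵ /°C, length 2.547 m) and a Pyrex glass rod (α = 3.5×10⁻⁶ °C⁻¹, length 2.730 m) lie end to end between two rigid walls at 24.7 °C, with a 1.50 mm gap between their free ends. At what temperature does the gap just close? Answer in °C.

α₁L₁ = 3.8205×10⁻⁵ m/K, α₂L₂ = 9.555×10⁻⁶ m/K → total 4.776×10⁻⁵ m/K
ΔT = g/(α₁L₁+α₂L₂) = 1.50×10⁻³ / 4.776×10⁻⁵ = 31.407 K
T = 24.7 + 31.407 = 56.107 °C

T = 56.1 °C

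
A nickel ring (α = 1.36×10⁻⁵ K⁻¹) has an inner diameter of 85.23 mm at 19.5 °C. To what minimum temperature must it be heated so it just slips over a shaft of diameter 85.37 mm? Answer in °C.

T = 140 °C

Required Δd = 85.37 − 85.23 = 0.14 mm
Δd = αd₀ΔT ⇒ ΔT = Δd/(αd₀) = 0.14 / (1.36×10⁻⁵ × 85.23) = 120.78 K
T_min = 19.5 + 120.78 = 140.28 °C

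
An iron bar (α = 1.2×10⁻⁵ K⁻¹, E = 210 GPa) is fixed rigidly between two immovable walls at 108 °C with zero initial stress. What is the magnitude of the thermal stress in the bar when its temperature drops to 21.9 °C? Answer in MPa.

Fully constrained: the free strain ε = αΔT is blocked, so σ = Eε = EαΔT.
|ΔT| = 86.1 K
σ = 210×10⁹ × 1.2×10⁻⁵ × 86.1 = 2.17×10⁸ Pa

σ = 217 MPa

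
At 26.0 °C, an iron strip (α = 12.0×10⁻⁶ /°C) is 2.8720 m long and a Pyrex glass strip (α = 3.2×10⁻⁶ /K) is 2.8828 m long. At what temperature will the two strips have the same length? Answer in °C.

T = 453.9 °C

L₁(1 + α₁ΔT) = L₂(1 + α₂ΔT) ⇒ ΔT = (L₂ − L₁)/(α₁L₁ − α₂L₂)
L₂ − L₁ = 2.8828 − 2.8720 = 1.08×10⁻² m
α₁L₁ − α₂L₂ = 12.0×10⁻⁶×2.8720 − 3.2×10⁻⁶×2.8828 = 2.523904×10⁻⁵ m/K
ΔT = 1.08×10⁻² / 2.523904×10⁻⁵ = 427.909 K
T = 26.0 + 427.909 = 453.909 °C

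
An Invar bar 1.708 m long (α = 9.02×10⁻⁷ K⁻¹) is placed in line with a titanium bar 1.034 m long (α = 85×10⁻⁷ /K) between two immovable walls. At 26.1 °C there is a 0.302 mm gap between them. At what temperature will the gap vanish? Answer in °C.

T = 55.3 °C

α₁L₁ = 1.540616×10⁻⁶ m/K, α₂L₂ = 8.789×10⁻⁶ m/K → total 1.0329616×10⁻⁵ m/K
ΔT = g/(α₁L₁+α₂L₂) = 3.02×10⁻⁴ / 1.0329616×10⁻⁵ = 29.236 K
T = 26.1 + 29.236 = 55.336 °C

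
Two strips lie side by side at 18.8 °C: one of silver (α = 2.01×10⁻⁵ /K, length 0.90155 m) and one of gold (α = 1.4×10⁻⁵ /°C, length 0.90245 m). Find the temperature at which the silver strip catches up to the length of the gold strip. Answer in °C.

Equal length when α₁L₁ΔT − α₂L₂ΔT = L₂ − L₁ = 9.00×10⁻⁴ m
α₁L₁ = 1.8121155×10⁻⁵, α₂L₂ = 1.26343×10⁻⁵ → Δ(αL) = 5.486855×10⁻⁶ m/K
ΔT = 9.00×10⁻⁴ / 5.486855×10⁻⁶ = 164.028 K, so T = 18.8 + 164.028 = 182.828 °C

T = 182.8 °C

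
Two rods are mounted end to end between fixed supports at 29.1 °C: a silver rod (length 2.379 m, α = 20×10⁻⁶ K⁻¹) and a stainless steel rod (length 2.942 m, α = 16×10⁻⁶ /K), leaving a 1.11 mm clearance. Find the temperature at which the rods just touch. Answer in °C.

T = 40.8 °C

α₁L₁ = 4.758×10⁻⁵ m/K, α₂L₂ = 4.7072×10⁻⁵ m/K → total 9.4652×10⁻⁵ m/K
ΔT = g/(α₁L₁+α₂L₂) = 1.11×10⁻³ / 9.4652×10⁻⁵ = 11.727 K
T = 29.1 + 11.727 = 40.827 °C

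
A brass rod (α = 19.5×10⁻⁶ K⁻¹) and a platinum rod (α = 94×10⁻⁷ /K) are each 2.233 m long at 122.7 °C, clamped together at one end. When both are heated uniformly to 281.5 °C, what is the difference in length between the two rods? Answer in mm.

ΔT = 158.8 K
brass: ΔL = 19.5×10⁻⁶ × 2.233 m × 158.8 = 6.9147×10⁻³ m = 6.9147 mm
platinum: ΔL = 94×10⁻⁷ × 2.233 m × 158.8 = 3.3332×10⁻³ m = 3.3332 mm
difference = 6.9147 − 3.3332 = 3.5815 mm

3.58 mm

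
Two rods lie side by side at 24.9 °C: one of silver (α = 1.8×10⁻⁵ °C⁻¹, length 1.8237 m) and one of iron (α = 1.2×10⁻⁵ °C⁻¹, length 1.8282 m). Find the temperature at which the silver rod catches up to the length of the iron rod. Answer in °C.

L₁(1 + α₁ΔT) = L₂(1 + α₂ΔT) ⇒ ΔT = (L₂ − L₁)/(α₁L₁ − α₂L₂)
L₂ − L₁ = 1.8282 − 1.8237 = 4.50×10⁻³ m
α₁L₁ − α₂L₂ = 1.8×10⁻⁵×1.8237 − 1.2×10⁻⁵×1.8282 = 1.08882×10⁻⁵ m/K
ΔT = 4.50×10⁻³ / 1.08882×10⁻⁵ = 413.291 K
T = 24.9 + 413.291 = 438.191 °C

T = 438.2 °C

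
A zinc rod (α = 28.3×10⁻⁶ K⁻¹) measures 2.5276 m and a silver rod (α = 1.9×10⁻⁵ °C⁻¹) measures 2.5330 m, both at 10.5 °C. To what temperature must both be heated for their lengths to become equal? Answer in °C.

T = 241.2 °C

L₁(1 + α₁ΔT) = L₂(1 + α₂ΔT) ⇒ ΔT = (L₂ − L₁)/(α₁L₁ − α₂L₂)
L₂ − L₁ = 2.5330 − 2.5276 = 5.40×10⁻³ m
α₁L₁ − α₂L₂ = 28.3×10⁻⁶×2.5276 − 1.9×10⁻⁵×2.5330 = 2.340408×10⁻⁵ m/K
ΔT = 5.40×10⁻³ / 2.340408×10⁻⁵ = 230.729 K
T = 10.5 + 230.729 = 241.229 °C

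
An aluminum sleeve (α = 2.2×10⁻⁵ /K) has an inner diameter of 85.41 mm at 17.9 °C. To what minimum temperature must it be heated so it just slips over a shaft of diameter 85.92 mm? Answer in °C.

Required Δd = 85.92 − 85.41 = 0.51 mm
Δd = αd₀ΔT ⇒ ΔT = Δd/(αd₀) = 0.51 / (2.2×10⁻⁵ × 85.41) = 271.42 K
T_min = 17.9 + 271.42 = 289.32 °C

T = 289 °C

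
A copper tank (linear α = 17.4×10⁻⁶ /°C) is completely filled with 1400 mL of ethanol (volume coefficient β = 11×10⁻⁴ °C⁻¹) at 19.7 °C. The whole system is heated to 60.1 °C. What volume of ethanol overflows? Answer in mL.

The tank also expands: β_container ≈ 3α = 5.22×10⁻⁵ /K
Net overflow = V₀(β_liq − 3α_cont)ΔT
β − 3α = 1.10×10⁻³ − 5.22×10⁻⁵ = 1.0478×10⁻³ /K; ΔT = 40.4 K
ΔV = 1400 × 1.0478×10⁻³ × 40.4 = 59.3 mL

59.3 mL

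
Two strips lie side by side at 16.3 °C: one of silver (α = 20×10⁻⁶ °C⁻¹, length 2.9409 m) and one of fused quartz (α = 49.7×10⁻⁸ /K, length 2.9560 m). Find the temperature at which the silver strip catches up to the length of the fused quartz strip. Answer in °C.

L₁(1 + α₁ΔT) = L₂(1 + α₂ΔT) ⇒ ΔT = (L₂ − L₁)/(α₁L₁ − α₂L₂)
L₂ − L₁ = 2.9560 − 2.9409 = 1.51×10⁻² m
α₁L₁ − α₂L₂ = 20×10⁻⁶×2.9409 − 49.7×10⁻⁸×2.9560 = 5.7348868×10⁻⁵ m/K
ΔT = 1.51×10⁻² / 5.7348868×10⁻⁵ = 263.301 K
T = 16.3 + 263.301 = 279.601 °C

T = 279.6 °C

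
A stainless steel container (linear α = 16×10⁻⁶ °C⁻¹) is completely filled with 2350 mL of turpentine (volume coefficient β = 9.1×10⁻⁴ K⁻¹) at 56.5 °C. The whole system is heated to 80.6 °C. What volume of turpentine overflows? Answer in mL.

The container also expands: β_container ≈ 3α = 4.8×10⁻⁵ /K
Net overflow = V₀(β_liq − 3α_cont)ΔT
β − 3α = 9.10×10⁻⁴ − 4.8×10⁻⁵ = 8.62×10⁻⁴ /K; ΔT = 24.1 K
ΔV = 2350 × 8.62×10⁻⁴ × 24.1 = 48.8 mL

48.8 mL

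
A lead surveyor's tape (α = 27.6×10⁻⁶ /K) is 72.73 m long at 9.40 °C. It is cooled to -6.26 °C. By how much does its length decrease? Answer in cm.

ΔL = 3.14 cm

|ΔT| = |-6.26 − 9.40| = 15.66 K
ΔL = αL₀ΔT = (27.6×10⁻⁶)(72.73)(15.66) = 3.14×10⁻² m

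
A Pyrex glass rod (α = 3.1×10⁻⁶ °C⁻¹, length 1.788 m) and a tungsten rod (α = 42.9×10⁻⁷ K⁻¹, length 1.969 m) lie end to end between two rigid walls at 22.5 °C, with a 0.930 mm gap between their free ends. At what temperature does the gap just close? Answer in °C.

α₁L₁ = 5.5428×10⁻⁶ m/K, α₂L₂ = 8.44701×10⁻⁶ m/K → total 1.398981×10⁻⁵ m/K
ΔT = g/(α₁L₁+α₂L₂) = 9.30×10⁻⁴ / 1.398981×10⁻⁵ = 66.477 K
T = 22.5 + 66.477 = 88.977 °C

T = 89.0 °C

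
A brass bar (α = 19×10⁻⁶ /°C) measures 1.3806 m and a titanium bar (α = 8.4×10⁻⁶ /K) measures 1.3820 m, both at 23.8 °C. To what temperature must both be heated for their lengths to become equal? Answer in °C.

L₁(1 + α₁ΔT) = L₂(1 + α₂ΔT) ⇒ ΔT = (L₂ − L₁)/(α₁L₁ − α₂L₂)
L₂ − L₁ = 1.3820 − 1.3806 = 1.40×10⁻³ m
α₁L₁ − α₂L₂ = 19×10⁻⁶×1.3806 − 8.4×10⁻⁶×1.3820 = 1.46226×10⁻⁵ m/K
ΔT = 1.40×10⁻³ / 1.46226×10⁻⁵ = 95.742 K
T = 23.8 + 95.742 = 119.542 °C

T = 119.5 °C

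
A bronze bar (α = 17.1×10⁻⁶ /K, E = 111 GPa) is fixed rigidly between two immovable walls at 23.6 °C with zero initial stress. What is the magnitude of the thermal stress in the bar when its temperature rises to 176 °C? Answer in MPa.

σ = 289 MPa

Fully constrained: the free strain ε = αΔT is blocked, so σ = Eε = EαΔT.
|ΔT| = 152.4 K
σ = 111×10⁹ × 17.1×10⁻⁶ × 152.4 = 2.89×10⁸ Pa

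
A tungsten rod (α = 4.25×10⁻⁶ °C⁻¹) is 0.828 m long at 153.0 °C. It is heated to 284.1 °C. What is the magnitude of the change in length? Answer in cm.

|ΔT| = |284.1 − 153.0| = 131.1 K
ΔL = αL₀ΔT = (4.25×10⁻⁶)(0.828)(131.1) = 4.61×10⁻⁴ m

ΔL = 0.0461 cm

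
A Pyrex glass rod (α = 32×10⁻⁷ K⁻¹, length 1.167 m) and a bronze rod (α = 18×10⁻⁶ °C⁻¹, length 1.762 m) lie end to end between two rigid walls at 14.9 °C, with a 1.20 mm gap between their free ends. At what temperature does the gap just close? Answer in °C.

T = 48.8 °C

Gap closes when ΔL₁ + ΔL₂ = 1.20 mm = 1.20×10⁻³ m
(α₁L₁ + α₂L₂)ΔT = g
α₁L₁ + α₂L₂ = 32×10⁻⁷×1.167 + 18×10⁻⁶×1.762 = 3.54504×10⁻⁵ m/K
ΔT = 1.20×10⁻³ / 3.54504×10⁻⁵ = 33.850 K
T = 14.9 + 33.850 = 48.750 °C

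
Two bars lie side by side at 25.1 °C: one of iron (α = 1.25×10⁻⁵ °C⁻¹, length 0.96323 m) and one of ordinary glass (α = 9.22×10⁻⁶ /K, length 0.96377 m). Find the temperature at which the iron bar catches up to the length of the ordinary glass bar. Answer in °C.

T = 196.3 °C

L₁(1 + α₁ΔT) = L₂(1 + α₂ΔT) ⇒ ΔT = (L₂ − L₁)/(α₁L₁ − α₂L₂)
L₂ − L₁ = 0.96377 − 0.96323 = 5.40×10⁻⁴ m
α₁L₁ − α₂L₂ = 1.25×10⁻⁵×0.96323 − 9.22×10⁻⁶×0.96377 = 3.1544156×10⁻⁶ m/K
ΔT = 5.40×10⁻⁴ / 3.1544156×10⁻⁶ = 171.189 K
T = 25.1 + 171.189 = 196.289 °C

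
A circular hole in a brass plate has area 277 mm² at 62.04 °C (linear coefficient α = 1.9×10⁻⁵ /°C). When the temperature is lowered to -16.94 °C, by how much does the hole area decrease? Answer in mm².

ΔA = 0.831 mm²

Area coefficient ≈ 2α; |ΔT| = 78.98 K
ΔA = 2αA₀ΔT = 2(1.9×10⁻⁵)(277)(78.98) = 0.831 mm²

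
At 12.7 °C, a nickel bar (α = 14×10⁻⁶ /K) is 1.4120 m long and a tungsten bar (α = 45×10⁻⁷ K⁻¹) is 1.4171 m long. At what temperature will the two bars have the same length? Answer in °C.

Equal length when α₁L₁ΔT − α₂L₂ΔT = L₂ − L₁ = 5.10×10⁻³ m
α₁L₁ = 1.9768×10⁻⁵, α₂L₂ = 6.37695×10⁻⁶ → Δ(αL) = 1.339105×10⁻⁵ m/K
ΔT = 5.10×10⁻³ / 1.339105×10⁻⁵ = 380.851 K, so T = 12.7 + 380.851 = 393.551 °C

T = 393.6 °C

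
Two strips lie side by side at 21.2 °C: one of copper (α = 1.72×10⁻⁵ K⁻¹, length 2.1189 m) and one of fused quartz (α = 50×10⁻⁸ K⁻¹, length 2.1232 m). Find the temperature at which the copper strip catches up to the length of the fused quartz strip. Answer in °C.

L₁(1 + α₁ΔT) = L₂(1 + α₂ΔT) ⇒ ΔT = (L₂ − L₁)/(α₁L₁ − α₂L₂)
L₂ − L₁ = 2.1232 − 2.1189 = 4.30×10⁻³ m
α₁L₁ − α₂L₂ = 1.72×10⁻⁵×2.1189 − 50×10⁻⁸×2.1232 = 3.538348×10⁻⁵ m/K
ΔT = 4.30×10⁻³ / 3.538348×10⁻⁵ = 121.526 K
T = 21.2 + 121.526 = 142.726 °C

T = 142.7 °C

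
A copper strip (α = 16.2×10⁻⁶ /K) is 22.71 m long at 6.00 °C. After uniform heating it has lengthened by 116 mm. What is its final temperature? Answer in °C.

T = 321 °C

ΔL = αL₀ΔT ⇒ ΔT = ΔL / (αL₀)
ΔT = 116×10⁻³ m / (16.2×10⁻⁶ × 22.71 m) = 315.30 K
T = 6.00 + 315.30 = 321.30 °C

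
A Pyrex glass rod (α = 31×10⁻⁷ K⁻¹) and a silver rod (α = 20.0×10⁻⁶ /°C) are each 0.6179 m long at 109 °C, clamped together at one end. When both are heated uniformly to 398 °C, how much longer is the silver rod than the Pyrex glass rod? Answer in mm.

3.02 mm

ΔT = 289 K
Pyrex glass: ΔL = 31×10⁻⁷ × 0.6179 m × 289 = 5.5358×10⁻⁴ m = 0.55358 mm
silver: ΔL = 20.0×10⁻⁶ × 0.6179 m × 289 = 3.5715×10⁻³ m = 3.5715 mm
difference = 3.5715 − 0.55358 = 3.01792 mm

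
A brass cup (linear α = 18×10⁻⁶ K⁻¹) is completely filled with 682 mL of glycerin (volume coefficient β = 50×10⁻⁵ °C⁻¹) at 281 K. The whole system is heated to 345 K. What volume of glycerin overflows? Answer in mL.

The cup also expands: β_container ≈ 3α = 5.4×10⁻⁵ /K
Net overflow = V₀(β_liq − 3α_cont)ΔT
β − 3α = 5.00×10⁻⁴ − 5.4×10⁻⁵ = 4.46×10⁻⁴ /K; ΔT = 64 K
ΔV = 682 × 4.46×10⁻⁴ × 64 = 19.5 mL

19.5 mL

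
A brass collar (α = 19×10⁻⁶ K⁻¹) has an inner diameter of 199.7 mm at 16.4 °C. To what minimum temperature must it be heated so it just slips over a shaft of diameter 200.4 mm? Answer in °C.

T = 201 °C

Required Δd = 200.4 − 199.7 = 0.7 mm
Δd = αd₀ΔT ⇒ ΔT = Δd/(αd₀) = 0.7 / (19×10⁻⁶ × 199.7) = 184.49 K
T_min = 16.4 + 184.49 = 200.89 °C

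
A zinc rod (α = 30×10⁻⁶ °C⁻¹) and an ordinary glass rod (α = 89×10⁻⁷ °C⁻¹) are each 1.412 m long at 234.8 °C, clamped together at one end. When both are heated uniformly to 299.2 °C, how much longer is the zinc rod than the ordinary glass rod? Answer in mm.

ΔT = 64.4 K
zinc: ΔL = 30×10⁻⁶ × 1.412 m × 64.4 = 2.7280×10⁻³ m = 2.7280 mm
ordinary glass: ΔL = 89×10⁻⁷ × 1.412 m × 64.4 = 8.0930×10⁻⁴ m = 0.80930 mm
difference = 2.7280 − 0.80930 = 1.9187 mm

1.92 mm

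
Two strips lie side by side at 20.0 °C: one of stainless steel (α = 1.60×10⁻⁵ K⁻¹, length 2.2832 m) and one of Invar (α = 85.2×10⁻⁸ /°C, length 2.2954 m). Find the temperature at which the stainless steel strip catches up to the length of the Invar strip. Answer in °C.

T = 372.9 °C

L₁(1 + α₁ΔT) = L₂(1 + α₂ΔT) ⇒ ΔT = (L₂ − L₁)/(α₁L₁ − α₂L₂)
L₂ − L₁ = 2.2954 − 2.2832 = 1.22×10⁻² m
α₁L₁ − α₂L₂ = 1.60×10⁻⁵×2.2832 − 85.2×10⁻⁸×2.2954 = 3.45755192×10⁻⁵ m/K
ΔT = 1.22×10⁻² / 3.45755192×10⁻⁵ = 352.851 K
T = 20.0 + 352.851 = 372.851 °C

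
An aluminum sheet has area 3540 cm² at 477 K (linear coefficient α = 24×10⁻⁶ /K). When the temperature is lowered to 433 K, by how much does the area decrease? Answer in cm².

Area coefficient ≈ 2α; |ΔT| = 44 K
ΔA = 2αA₀ΔT = 2(24×10⁻⁶)(3540)(44) = 7.48 cm²

ΔA = 7.48 cm²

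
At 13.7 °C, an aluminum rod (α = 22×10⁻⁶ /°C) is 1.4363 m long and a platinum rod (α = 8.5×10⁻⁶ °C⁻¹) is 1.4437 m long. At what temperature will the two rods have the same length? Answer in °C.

L₁(1 + α₁ΔT) = L₂(1 + α₂ΔT) ⇒ ΔT = (L₂ − L₁)/(α₁L₁ − α₂L₂)
L₂ − L₁ = 1.4437 − 1.4363 = 7.40×10⁻³ m
α₁L₁ − α₂L₂ = 22×10⁻⁶×1.4363 − 8.5×10⁻⁶×1.4437 = 1.932715×10⁻⁵ m/K
ΔT = 7.40×10⁻³ / 1.932715×10⁻⁵ = 382.881 K
T = 13.7 + 382.881 = 396.581 °C

T = 396.6 °C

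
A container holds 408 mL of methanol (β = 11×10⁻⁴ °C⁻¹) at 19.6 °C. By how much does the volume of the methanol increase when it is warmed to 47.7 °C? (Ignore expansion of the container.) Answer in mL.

|ΔT| = |47.7 − 19.6| = 28.1 K
ΔV = βV₀ΔT = (11×10⁻⁴)(408)(28.1) = 12.6 mL

ΔV = 12.6 mL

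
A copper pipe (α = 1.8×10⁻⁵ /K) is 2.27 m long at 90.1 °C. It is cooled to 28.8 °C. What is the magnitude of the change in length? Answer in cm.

ΔL = 0.250 cm

|ΔT| = |28.8 − 90.1| = 61.3 K
ΔL = αL₀ΔT = (1.8×10⁻⁵)(2.27)(61.3) = 2.50×10⁻³ m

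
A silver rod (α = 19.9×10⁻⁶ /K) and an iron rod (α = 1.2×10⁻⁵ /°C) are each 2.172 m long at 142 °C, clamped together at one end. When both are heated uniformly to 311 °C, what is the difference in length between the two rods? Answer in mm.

ΔT = 169 K
silver: ΔL = 19.9×10⁻⁶ × 2.172 m × 169 = 7.3047×10⁻³ m = 7.3047 mm
iron: ΔL = 1.2×10⁻⁵ × 2.172 m × 169 = 4.4048×10⁻³ m = 4.4048 mm
difference = 7.3047 − 4.4048 = 2.8999 mm

2.90 mm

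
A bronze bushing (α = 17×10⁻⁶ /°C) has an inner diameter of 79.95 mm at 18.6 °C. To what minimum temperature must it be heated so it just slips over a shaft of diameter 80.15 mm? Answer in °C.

Required Δd = 80.15 − 79.95 = 0.20 mm
Δd = αd₀ΔT ⇒ ΔT = Δd/(αd₀) = 0.20 / (17×10⁻⁶ × 79.95) = 147.15 K
T_min = 18.6 + 147.15 = 165.75 °C

T = 166 °C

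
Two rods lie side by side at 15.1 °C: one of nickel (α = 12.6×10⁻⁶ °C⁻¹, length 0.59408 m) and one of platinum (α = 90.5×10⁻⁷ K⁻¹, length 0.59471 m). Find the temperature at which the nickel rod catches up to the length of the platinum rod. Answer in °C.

L₁(1 + α₁ΔT) = L₂(1 + α₂ΔT) ⇒ ΔT = (L₂ − L₁)/(α₁L₁ − α₂L₂)
L₂ − L₁ = 0.59471 − 0.59408 = 6.30×10⁻⁴ m
α₁L₁ − α₂L₂ = 12.6×10⁻⁶×0.59408 − 90.5×10⁻⁷×0.59471 = 2.1032825×10⁻⁶ m/K
ΔT = 6.30×10⁻⁴ / 2.1032825×10⁻⁶ = 299.532 K
T = 15.1 + 299.532 = 314.632 °C

T = 314.6 °C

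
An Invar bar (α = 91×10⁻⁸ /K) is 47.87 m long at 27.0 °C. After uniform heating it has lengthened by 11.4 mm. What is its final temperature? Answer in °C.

T = 289 °C

ΔL = αL₀ΔT ⇒ ΔT = ΔL / (αL₀)
ΔT = 11.4×10⁻³ m / (91×10⁻⁸ × 47.87 m) = 261.70 K
T = 27.0 + 261.70 = 288.70 °C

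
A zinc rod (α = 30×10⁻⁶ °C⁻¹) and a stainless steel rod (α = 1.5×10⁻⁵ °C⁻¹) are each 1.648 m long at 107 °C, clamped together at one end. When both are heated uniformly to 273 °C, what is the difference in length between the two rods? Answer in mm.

ΔT = 166 K
zinc: ΔL = 30×10⁻⁶ × 1.648 m × 166 = 8.2070×10⁻³ m = 8.2070 mm
stainless steel: ΔL = 1.5×10⁻⁵ × 1.648 m × 166 = 4.1035×10⁻³ m = 4.1035 mm
difference = 8.2070 − 4.1035 = 4.1035 mm

4.10 mm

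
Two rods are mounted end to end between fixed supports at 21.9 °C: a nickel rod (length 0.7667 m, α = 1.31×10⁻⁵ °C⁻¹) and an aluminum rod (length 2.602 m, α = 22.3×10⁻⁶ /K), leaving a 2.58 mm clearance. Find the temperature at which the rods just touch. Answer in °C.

α₁L₁ = 1.004377×10⁻⁵ m/K, α₂L₂ = 5.80246×10⁻⁵ m/K → total 6.806837×10⁻⁵ m/K
ΔT = g/(α₁L₁+α₂L₂) = 2.58×10⁻³ / 6.806837×10⁻⁵ = 37.903 K
T = 21.9 + 37.903 = 59.803 °C

T = 59.8 °C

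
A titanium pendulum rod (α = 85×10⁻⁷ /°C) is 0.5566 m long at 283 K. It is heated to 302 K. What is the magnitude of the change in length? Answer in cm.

|ΔT| = |302 − 283| = 19 K
ΔL = αL₀ΔT = (85×10⁻⁷)(0.5566)(19) = 8.99×10⁻⁵ m

ΔL = 0.00899 cm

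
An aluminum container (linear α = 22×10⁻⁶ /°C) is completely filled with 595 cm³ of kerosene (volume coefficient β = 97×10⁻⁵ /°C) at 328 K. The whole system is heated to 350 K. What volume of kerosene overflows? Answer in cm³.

11.8 cm³

The container also expands: β_container ≈ 3α = 6.6×10⁻⁵ /K
Net overflow = V₀(β_liq − 3α_cont)ΔT
β − 3α = 9.70×10⁻⁴ − 6.6×10⁻⁵ = 9.04×10⁻⁴ /K; ΔT = 22 K
ΔV = 595 × 9.04×10⁻⁴ × 22 = 11.8 cm³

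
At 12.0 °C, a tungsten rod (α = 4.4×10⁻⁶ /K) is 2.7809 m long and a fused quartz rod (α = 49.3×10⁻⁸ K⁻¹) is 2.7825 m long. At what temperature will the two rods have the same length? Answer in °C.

T = 159.3 °C

L₁(1 + α₁ΔT) = L₂(1 + α₂ΔT) ⇒ ΔT = (L₂ − L₁)/(α₁L₁ − α₂L₂)
L₂ − L₁ = 2.7825 − 2.7809 = 1.60×10⁻³ m
α₁L₁ − α₂L₂ = 4.4×10⁻⁶×2.7809 − 49.3×10⁻⁸×2.7825 = 1.08641875×10⁻⁵ m/K
ΔT = 1.60×10⁻³ / 1.08641875×10⁻⁵ = 147.273 K
T = 12.0 + 147.273 = 159.273 °C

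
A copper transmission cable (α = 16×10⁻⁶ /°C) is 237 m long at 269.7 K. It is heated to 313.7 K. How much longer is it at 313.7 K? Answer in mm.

ΔL = 167 mm

|ΔT| = |313.7 − 269.7| = 44.0 K
ΔL = αL₀ΔT = (16×10⁻⁶)(237)(44.0) = 1.67×10⁻¹ m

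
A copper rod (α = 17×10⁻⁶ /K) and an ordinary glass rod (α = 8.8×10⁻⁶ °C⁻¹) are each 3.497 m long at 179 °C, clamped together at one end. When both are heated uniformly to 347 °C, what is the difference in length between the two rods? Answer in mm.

4.82 mm

ΔT = 168 K
copper: ΔL = 17×10⁻⁶ × 3.497 m × 168 = 9.9874×10⁻³ m = 9.9874 mm
ordinary glass: ΔL = 8.8×10⁻⁶ × 3.497 m × 168 = 5.1700×10⁻³ m = 5.1700 mm
difference = 9.9874 − 5.1700 = 4.8174 mm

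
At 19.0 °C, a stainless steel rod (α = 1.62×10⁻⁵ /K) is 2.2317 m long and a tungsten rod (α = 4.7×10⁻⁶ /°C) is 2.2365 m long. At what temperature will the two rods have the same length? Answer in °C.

L₁(1 + α₁ΔT) = L₂(1 + α₂ΔT) ⇒ ΔT = (L₂ − L₁)/(α₁L₁ − α₂L₂)
L₂ − L₁ = 2.2365 − 2.2317 = 4.80×10⁻³ m
α₁L₁ − α₂L₂ = 1.62×10⁻⁵×2.2317 − 4.7×10⁻⁶×2.2365 = 2.564199×10⁻⁵ m/K
ΔT = 4.80×10⁻³ / 2.564199×10⁻⁵ = 187.193 K
T = 19.0 + 187.193 = 206.193 °C

T = 206.2 °C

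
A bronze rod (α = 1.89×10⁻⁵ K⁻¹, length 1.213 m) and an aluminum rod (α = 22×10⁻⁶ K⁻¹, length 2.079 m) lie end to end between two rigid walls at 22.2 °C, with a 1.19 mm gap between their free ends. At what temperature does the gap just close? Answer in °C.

T = 39.5 °C

α₁L₁ = 2.29257×10⁻⁵ m/K, α₂L₂ = 4.5738×10⁻⁵ m/K → total 6.86637×10⁻⁵ m/K
ΔT = g/(α₁L₁+α₂L₂) = 1.19×10⁻³ / 6.86637×10⁻⁵ = 17.331 K
T = 22.2 + 17.331 = 39.531 °C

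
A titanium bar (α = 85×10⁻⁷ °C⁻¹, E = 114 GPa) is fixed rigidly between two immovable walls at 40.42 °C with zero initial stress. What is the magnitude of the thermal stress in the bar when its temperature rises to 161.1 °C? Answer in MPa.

Fully constrained: the free strain ε = αΔT is blocked, so σ = Eε = EαΔT.
|ΔT| = 120.68 K
σ = 114×10⁹ × 85×10⁻⁷ × 120.68 = 1.17×10⁸ Pa

σ = 117 MPa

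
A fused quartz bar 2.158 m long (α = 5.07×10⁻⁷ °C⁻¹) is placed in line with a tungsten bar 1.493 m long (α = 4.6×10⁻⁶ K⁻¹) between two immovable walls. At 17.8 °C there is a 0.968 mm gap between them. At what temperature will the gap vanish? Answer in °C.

Gap closes when ΔL₁ + ΔL₂ = 0.968 mm = 9.68×10⁻⁴ m
(α₁L₁ + α₂L₂)ΔT = g
α₁L₁ + α₂L₂ = 5.07×10⁻⁷×2.158 + 4.6×10⁻⁶×1.493 = 7.961906×10⁻⁶ m/K
ΔT = 9.68×10⁻⁴ / 7.961906×10⁻⁶ = 121.58 K
T = 17.8 + 121.58 = 139.38 °C

T = 139 °C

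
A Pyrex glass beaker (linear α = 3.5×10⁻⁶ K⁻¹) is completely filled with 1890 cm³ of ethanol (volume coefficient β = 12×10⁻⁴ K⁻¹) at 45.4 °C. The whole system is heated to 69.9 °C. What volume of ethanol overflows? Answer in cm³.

55.1 cm³

The beaker also expands: β_container ≈ 3α = 1.05×10⁻⁵ /K
Net overflow = V₀(β_liq − 3α_cont)ΔT
β − 3α = 1.20×10⁻³ − 1.05×10⁻⁵ = 1.1895×10⁻³ /K; ΔT = 24.5 K
ΔV = 1890 × 1.1895×10⁻³ × 24.5 = 55.1 cm³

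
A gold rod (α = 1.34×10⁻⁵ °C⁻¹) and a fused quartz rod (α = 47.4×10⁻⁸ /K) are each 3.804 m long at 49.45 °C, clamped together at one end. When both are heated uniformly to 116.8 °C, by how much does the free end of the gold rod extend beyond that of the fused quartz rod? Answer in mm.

3.31 mm

ΔT = 67.35 K
gold: ΔL = 1.34×10⁻⁵ × 3.804 m × 67.35 = 3.4331×10⁻³ m = 3.4331 mm
fused quartz: ΔL = 47.4×10⁻⁸ × 3.804 m × 67.35 = 1.2144×10⁻⁴ m = 0.12144 mm
difference = 3.4331 − 0.12144 = 3.31166 mm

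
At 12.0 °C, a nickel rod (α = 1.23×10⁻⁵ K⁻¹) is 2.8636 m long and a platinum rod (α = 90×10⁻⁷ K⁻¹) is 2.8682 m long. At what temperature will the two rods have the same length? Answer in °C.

T = 500.9 °C

Equal length when α₁L₁ΔT − α₂L₂ΔT = L₂ − L₁ = 4.60×10⁻³ m
α₁L₁ = 3.522228×10⁻⁵, α₂L₂ = 2.58138×10⁻⁵ → Δ(αL) = 9.40848×10⁻⁶ m/K
ΔT = 4.60×10⁻³ / 9.40848×10⁻⁶ = 488.921 K, so T = 12.0 + 488.921 = 500.921 °C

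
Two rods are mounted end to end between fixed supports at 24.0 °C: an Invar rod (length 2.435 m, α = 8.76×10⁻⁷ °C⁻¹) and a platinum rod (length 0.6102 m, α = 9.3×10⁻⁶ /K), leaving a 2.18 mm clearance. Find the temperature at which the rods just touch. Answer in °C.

Gap closes when ΔL₁ + ΔL₂ = 2.18 mm = 2.18×10⁻³ m
(α₁L₁ + α₂L₂)ΔT = g
α₁L₁ + α₂L₂ = 8.76×10⁻⁷×2.435 + 9.3×10⁻⁶×0.6102 = 7.80792×10⁻⁶ m/K
ΔT = 2.18×10⁻³ / 7.80792×10⁻⁶ = 279.20 K
T = 24.0 + 279.20 = 303.20 °C

T = 303 °C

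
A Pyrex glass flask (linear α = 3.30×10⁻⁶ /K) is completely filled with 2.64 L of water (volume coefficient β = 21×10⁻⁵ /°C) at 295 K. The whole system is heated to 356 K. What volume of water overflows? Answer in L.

The flask also expands: β_container ≈ 3α = 9.9×10⁻⁶ /K
Net overflow = V₀(β_liq − 3α_cont)ΔT
β − 3α = 2.10×10⁻⁴ − 9.9×10⁻⁶ = 2.001×10⁻⁴ /K; ΔT = 61 K
ΔV = 2.64 × 2.001×10⁻⁴ × 61 = 0.0322 L

0.0322 L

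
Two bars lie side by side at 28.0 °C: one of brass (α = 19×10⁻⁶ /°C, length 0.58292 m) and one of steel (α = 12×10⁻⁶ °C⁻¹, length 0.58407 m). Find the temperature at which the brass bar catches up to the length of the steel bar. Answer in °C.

L₁(1 + α₁ΔT) = L₂(1 + α₂ΔT) ⇒ ΔT = (L₂ − L₁)/(α₁L₁ − α₂L₂)
L₂ − L₁ = 0.58407 − 0.58292 = 1.15×10⁻³ m
α₁L₁ − α₂L₂ = 19×10⁻⁶×0.58292 − 12×10⁻⁶×0.58407 = 4.06664×10⁻⁶ m/K
ΔT = 1.15×10⁻³ / 4.06664×10⁻⁶ = 282.789 K
T = 28.0 + 282.789 = 310.789 °C

T = 310.8 °C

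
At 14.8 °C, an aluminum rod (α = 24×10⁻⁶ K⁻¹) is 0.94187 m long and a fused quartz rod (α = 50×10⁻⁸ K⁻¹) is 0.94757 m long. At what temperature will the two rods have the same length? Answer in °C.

Equal length when α₁L₁ΔT − α₂L₂ΔT = L₂ − L₁ = 5.70×10⁻³ m
α₁L₁ = 2.260488×10⁻⁵, α₂L₂ = 4.73785×10⁻⁷ → Δ(αL) = 2.2131095×10⁻⁵ m/K
ΔT = 5.70×10⁻³ / 2.2131095×10⁻⁵ = 257.556 K, so T = 14.8 + 257.556 = 272.356 °C

T = 272.4 °C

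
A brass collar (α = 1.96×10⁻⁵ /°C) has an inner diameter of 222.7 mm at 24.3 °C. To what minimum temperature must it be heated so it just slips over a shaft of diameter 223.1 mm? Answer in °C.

Required Δd = 223.1 − 222.7 = 0.4 mm
Δd = αd₀ΔT ⇒ ΔT = Δd/(αd₀) = 0.4 / (1.96×10⁻⁵ × 222.7) = 91.64 K
T_min = 24.3 + 91.64 = 115.94 °C

T = 116 °C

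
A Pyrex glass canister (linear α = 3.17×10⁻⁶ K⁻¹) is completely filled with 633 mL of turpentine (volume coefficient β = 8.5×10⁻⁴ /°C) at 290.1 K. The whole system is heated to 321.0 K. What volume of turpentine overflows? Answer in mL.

The canister also expands: β_container ≈ 3α = 9.51×10⁻⁶ /K
Net overflow = V₀(β_liq − 3α_cont)ΔT
β − 3α = 8.50×10⁻⁴ − 9.51×10⁻⁶ = 8.4049×10⁻⁴ /K; ΔT = 30.9 K
ΔV = 633 × 8.4049×10⁻⁴ × 30.9 = 16.4 mL

16.4 mL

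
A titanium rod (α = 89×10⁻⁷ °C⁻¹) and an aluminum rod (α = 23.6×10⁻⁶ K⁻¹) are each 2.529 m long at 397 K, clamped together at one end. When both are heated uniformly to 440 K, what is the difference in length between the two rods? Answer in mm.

1.60 mm

ΔT = 43 K
titanium: ΔL = 89×10⁻⁷ × 2.529 m × 43 = 9.6785×10⁻⁴ m = 0.96785 mm
aluminum: ΔL = 23.6×10⁻⁶ × 2.529 m × 43 = 2.5664×10⁻³ m = 2.5664 mm
difference = 2.5664 − 0.96785 = 1.59855 mm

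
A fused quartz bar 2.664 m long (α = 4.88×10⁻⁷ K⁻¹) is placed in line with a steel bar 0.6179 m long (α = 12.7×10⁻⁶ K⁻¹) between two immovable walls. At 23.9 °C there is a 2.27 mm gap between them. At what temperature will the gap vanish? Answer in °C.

α₁L₁ = 1.300032×10⁻⁶ m/K, α₂L₂ = 7.84733×10⁻⁶ m/K → total 9.147362×10⁻⁶ m/K
ΔT = g/(α₁L₁+α₂L₂) = 2.27×10⁻³ / 9.147362×10⁻⁶ = 248.16 K
T = 23.9 + 248.16 = 272.06 °C

T = 272 °C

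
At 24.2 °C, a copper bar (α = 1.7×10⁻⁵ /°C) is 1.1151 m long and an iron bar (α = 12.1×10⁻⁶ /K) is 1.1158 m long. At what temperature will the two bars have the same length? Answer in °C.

L₁(1 + α₁ΔT) = L₂(1 + α₂ΔT) ⇒ ΔT = (L₂ − L₁)/(α₁L₁ − α₂L₂)
L₂ − L₁ = 1.1158 − 1.1151 = 7.00×10⁻⁴ m
α₁L₁ − α₂L₂ = 1.7×10⁻⁵×1.1151 − 12.1×10⁻⁶×1.1158 = 5.45552×10⁻⁶ m/K
ΔT = 7.00×10⁻⁴ / 5.45552×10⁻⁶ = 128.310 K
T = 24.2 + 128.310 = 152.510 °C

T = 152.5 °C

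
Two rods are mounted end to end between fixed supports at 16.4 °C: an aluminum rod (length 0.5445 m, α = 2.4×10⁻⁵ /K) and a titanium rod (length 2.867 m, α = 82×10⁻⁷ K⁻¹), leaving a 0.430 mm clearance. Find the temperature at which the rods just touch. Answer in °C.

T = 28.2 °C

Gap closes when ΔL₁ + ΔL₂ = 0.430 mm = 4.30×10⁻⁴ m
(α₁L₁ + α₂L₂)ΔT = g
α₁L₁ + α₂L₂ = 2.4×10⁻⁵×0.5445 + 82×10⁻⁷×2.867 = 3.65774×10⁻⁵ m/K
ΔT = 4.30×10⁻⁴ / 3.65774×10⁻⁵ = 11.756 K
T = 16.4 + 11.756 = 28.156 °C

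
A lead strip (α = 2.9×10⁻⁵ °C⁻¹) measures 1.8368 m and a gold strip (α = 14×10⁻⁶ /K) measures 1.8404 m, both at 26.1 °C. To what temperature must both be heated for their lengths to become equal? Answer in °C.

Equal length when α₁L₁ΔT − α₂L₂ΔT = L₂ − L₁ = 3.60×10⁻³ m
α₁L₁ = 5.32672×10⁻⁵, α₂L₂ = 2.57656×10⁻⁵ → Δ(αL) = 2.75016×10⁻⁵ m/K
ΔT = 3.60×10⁻³ / 2.75016×10⁻⁵ = 130.901 K, so T = 26.1 + 130.901 = 157.001 °C

T = 157.0 °C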